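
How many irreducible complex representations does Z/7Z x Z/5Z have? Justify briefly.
35

The number of irreducible complex representations of a finite group equals its number of conjugacy classes. Z/7Z x Z/5Z is abelian of order 35, so every element is its own conjugacy class: 35 classes, so Z/7Z x Z/5Z (order 35) has exactly 35 irreducible complex representations.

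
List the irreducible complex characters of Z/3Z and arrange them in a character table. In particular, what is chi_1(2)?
Character table of Z/3Z (irreps indexed chi_0,...,chi_2 with chi_k(m) = zeta_3^(k*m), zeta_3 = exp(2*pi*i/3)):
  irrep \ class  {0} (size 1)  {1} (size 1)    {2} (size 1)  
  chi_0          1             1               1             
  chi_1          1             exp(2*I*pi/3)   exp(-2*I*pi/3)
  chi_2          1             exp(-2*I*pi/3)  exp(2*I*pi/3) 

Spot check: chi_1(2) = zeta_3^(1*2) = zeta_3^2 = exp(-2*I*pi/3).

Explanation: Z/3Z is abelian, so all 3 irreducible complex representations are 1-dimensional. They are given by chi_k(m) = zeta_3^(k*m) for k = 0,...,2. Row orthogonality: sum_m chi_k(m) conj(chi_l(m)) = 3 * [k = l].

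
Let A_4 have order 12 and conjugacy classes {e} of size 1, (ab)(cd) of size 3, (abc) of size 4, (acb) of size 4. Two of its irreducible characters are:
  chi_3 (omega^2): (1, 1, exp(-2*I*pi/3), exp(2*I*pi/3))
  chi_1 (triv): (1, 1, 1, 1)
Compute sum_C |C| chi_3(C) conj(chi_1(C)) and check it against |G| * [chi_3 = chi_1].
Sum = 0; so <chi_3, chi_1> = 0 (distinct irreducibles are orthogonal).

Why: Compute term by term over conjugacy classes (|C| * chi_3(C) * conj(chi_1(C))):
  1*(1)*conj(1) + 3*(1)*conj(1) + 4*(exp(-2*I*pi/3))*conj(1) + 4*(exp(2*I*pi/3))*conj(1)
  = (1) + (3) + (4*exp(-2*I*pi/3)) + (4*exp(2*I*pi/3))
  = 0.
(Exp terms are combined using exp(i*s)*conj(exp(i*t)) = exp(i*(s-t)), and sums of them are collapsed using the identity that for every m > 1 the m distinct m-th roots of unity sum to 0, e.g. 1 + exp(2*I*pi/3) + exp(-2*I*pi/3) = 0.)
Dividing by |G| = 12 gives 0/12 = 0, matching the row-orthogonality relation <chi_3, chi_1> = [chi_3 = chi_1].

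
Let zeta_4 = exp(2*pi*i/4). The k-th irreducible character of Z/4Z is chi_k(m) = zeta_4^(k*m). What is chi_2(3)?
chi_2(3) = zeta_4^6 = -1

Derivation: chi_2(3) = zeta_4^(2*3) = zeta_4^6. Since zeta_4^4 = 1, this equals zeta_4^2 = exp(2*pi*i*2/4) = -1.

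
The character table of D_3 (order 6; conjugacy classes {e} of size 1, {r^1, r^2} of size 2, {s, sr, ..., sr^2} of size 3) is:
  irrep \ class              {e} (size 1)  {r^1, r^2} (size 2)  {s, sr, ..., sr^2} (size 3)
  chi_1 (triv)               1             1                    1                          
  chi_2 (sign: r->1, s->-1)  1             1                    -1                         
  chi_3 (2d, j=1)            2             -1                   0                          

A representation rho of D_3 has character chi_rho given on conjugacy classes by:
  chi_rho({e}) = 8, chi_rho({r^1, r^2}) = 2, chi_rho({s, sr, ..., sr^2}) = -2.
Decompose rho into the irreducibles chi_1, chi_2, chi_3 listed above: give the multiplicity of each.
Multiplicities: chi_1: 1, chi_2: 3, chi_3: 2.

Argument: Use <chi_rho, chi> = (1/|G|) sum_C |C| * chi_rho(C) * conj(chi(C)) with |G| = 6 for each irreducible chi in the table:
  <chi_rho, chi_1> = (1/6)[1*(8)*conj(1) + 2*(2)*conj(1) + 3*(-2)*conj(1)]
      = (1/6)[(8) + (4) + (-6)] = 6/6 = 1
  <chi_rho, chi_2> = (1/6)[1*(8)*conj(1) + 2*(2)*conj(1) + 3*(-2)*conj(-1)]
      = (1/6)[(8) + (4) + (6)] = 18/6 = 3
  <chi_rho, chi_3> = (1/6)[1*(8)*conj(2) + 2*(2)*conj(-1) + 3*(-2)*conj(0)]
      = (1/6)[(16) + (-4) + (0)] = 12/6 = 2
Dimension check: dim(rho) = sum (mult * dim) = 1*1 + 3*1 + 2*2 = 8 = chi_rho(e) = 8.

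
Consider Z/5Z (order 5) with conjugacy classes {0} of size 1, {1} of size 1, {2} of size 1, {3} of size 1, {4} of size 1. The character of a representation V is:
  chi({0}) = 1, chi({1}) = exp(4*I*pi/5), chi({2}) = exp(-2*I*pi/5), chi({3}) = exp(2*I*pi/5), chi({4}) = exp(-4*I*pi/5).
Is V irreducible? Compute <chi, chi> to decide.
Irreducible: <chi, chi> = 1.

Working: <chi, chi> = (1/|G|) sum_C |C| * |chi(C)|^2 = (1/5)[1*|1|^2 + 1*|exp(4*I*pi/5)|^2 + 1*|exp(-2*I*pi/5)|^2 + 1*|exp(2*I*pi/5)|^2 + 1*|exp(-4*I*pi/5)|^2]
  = (1/5)[(1) + (1) + (1) + (1) + (1)] = 5/5 = 1.
(Exp terms are combined using exp(i*s)*conj(exp(i*t)) = exp(i*(s-t)), and sums of them are collapsed using the identity that for every m > 1 the m distinct m-th roots of unity sum to 0, e.g. 1 + exp(2*I*pi/3) + exp(-2*I*pi/3) = 0.)
A character is irreducible iff <chi, chi> = 1, so this representation is irreducible.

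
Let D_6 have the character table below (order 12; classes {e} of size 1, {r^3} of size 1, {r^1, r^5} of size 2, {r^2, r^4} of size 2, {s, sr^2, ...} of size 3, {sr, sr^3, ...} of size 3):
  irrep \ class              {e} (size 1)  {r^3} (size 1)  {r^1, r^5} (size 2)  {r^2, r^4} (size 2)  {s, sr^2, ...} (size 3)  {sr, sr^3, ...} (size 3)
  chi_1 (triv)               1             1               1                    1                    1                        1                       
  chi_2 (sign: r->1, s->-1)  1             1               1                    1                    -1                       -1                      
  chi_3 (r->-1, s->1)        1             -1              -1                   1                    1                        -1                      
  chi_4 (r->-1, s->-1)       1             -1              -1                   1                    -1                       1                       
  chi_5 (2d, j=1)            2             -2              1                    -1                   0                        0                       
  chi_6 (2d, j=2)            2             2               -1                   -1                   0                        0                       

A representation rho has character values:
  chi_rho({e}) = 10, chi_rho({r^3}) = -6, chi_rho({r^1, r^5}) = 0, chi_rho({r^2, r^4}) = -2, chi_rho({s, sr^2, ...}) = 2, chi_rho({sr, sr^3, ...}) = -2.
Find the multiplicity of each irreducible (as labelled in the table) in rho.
Multiplicities: chi_1: 0, chi_2: 0, chi_3: 2, chi_4: 0, chi_5: 3, chi_6: 1.

Argument: Use <chi_rho, chi> = (1/|G|) sum_C |C| * chi_rho(C) * conj(chi(C)) with |G| = 12 for each irreducible chi in the table:
  <chi_rho, chi_1> = (1/12)[1*(10)*conj(1) + 1*(-6)*conj(1) + 2*(0)*conj(1) + 2*(-2)*conj(1) + 3*(2)*conj(1) + 3*(-2)*conj(1)]
      = (1/12)[(10) + (-6) + (0) + (-4) + (6) + (-6)] = 0/12 = 0
  <chi_rho, chi_2> = (1/12)[1*(10)*conj(1) + 1*(-6)*conj(1) + 2*(0)*conj(1) + 2*(-2)*conj(1) + 3*(2)*conj(-1) + 3*(-2)*conj(-1)]
      = (1/12)[(10) + (-6) + (0) + (-4) + (-6) + (6)] = 0/12 = 0
  <chi_rho, chi_3> = (1/12)[1*(10)*conj(1) + 1*(-6)*conj(-1) + 2*(0)*conj(-1) + 2*(-2)*conj(1) + 3*(2)*conj(1) + 3*(-2)*conj(-1)]
      = (1/12)[(10) + (6) + (0) + (-4) + (6) + (6)] = 24/12 = 2
  <chi_rho, chi_4> = (1/12)[1*(10)*conj(1) + 1*(-6)*conj(-1) + 2*(0)*conj(-1) + 2*(-2)*conj(1) + 3*(2)*conj(-1) + 3*(-2)*conj(1)]
      = (1/12)[(10) + (6) + (0) + (-4) + (-6) + (-6)] = 0/12 = 0
  <chi_rho, chi_5> = (1/12)[1*(10)*conj(2) + 1*(-6)*conj(-2) + 2*(0)*conj(1) + 2*(-2)*conj(-1) + 3*(2)*conj(0) + 3*(-2)*conj(0)]
      = (1/12)[(20) + (12) + (0) + (4) + (0) + (0)] = 36/12 = 3
  <chi_rho, chi_6> = (1/12)[1*(10)*conj(2) + 1*(-6)*conj(2) + 2*(0)*conj(-1) + 2*(-2)*conj(-1) + 3*(2)*conj(0) + 3*(-2)*conj(0)]
      = (1/12)[(20) + (-12) + (0) + (4) + (0) + (0)] = 12/12 = 1
Dimension check: dim(rho) = sum (mult * dim) = 0*1 + 0*1 + 2*1 + 0*1 + 3*2 + 1*2 = 10 = chi_rho(e) = 10.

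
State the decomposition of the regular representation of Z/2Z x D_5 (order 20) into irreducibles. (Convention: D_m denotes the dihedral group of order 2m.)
Each irreducible V_i of dimension d_i appears with multiplicity d_i, i.e. rho_reg = (direct sum over all irreducibles V_i) d_i V_i. The irreducible dimensions for Z/2Z x D_5 are 1, 1, 1, 1, 2, 2, 2, 2: 4 irreducibles of dimension 1, each with multiplicity 1; 4 irreducibles of dimension 2, each with multiplicity 2. Total dimension 4*1*1 + 4*2*2 = 20 = |G|.

Proof sketch: General theorem: in the regular representation of a finite group G, each irreducible appears with multiplicity equal to its dimension. Check: dim(rho_reg) = sum d_i^2 = 1 + 1 + 1 + 1 + 4 + 4 + 4 + 4 = 20 = |G|.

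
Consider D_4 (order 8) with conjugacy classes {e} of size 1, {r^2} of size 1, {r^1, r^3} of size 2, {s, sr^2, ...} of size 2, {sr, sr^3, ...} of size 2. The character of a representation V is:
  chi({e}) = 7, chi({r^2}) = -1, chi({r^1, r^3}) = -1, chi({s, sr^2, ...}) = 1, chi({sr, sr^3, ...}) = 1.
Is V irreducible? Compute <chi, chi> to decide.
Not irreducible (reducible): <chi, chi> = 7 > 1.

Details: <chi, chi> = (1/|G|) sum_C |C| * |chi(C)|^2 = (1/8)[1*|7|^2 + 1*|-1|^2 + 2*|-1|^2 + 2*|1|^2 + 2*|1|^2]
  = (1/8)[(49) + (1) + (2) + (2) + (2)] = 56/8 = 7.
A character is irreducible iff <chi, chi> = 1, so this representation is reducible.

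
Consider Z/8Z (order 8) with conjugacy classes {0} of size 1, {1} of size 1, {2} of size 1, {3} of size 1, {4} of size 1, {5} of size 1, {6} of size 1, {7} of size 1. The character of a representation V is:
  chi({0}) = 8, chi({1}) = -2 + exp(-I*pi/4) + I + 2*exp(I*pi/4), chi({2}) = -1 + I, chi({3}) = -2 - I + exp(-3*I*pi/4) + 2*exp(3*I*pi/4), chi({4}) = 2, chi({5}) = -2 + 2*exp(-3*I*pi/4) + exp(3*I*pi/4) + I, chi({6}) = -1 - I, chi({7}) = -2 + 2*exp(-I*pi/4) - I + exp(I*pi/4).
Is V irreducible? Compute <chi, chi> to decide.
Not irreducible (reducible): <chi, chi> = 14 > 1.

Working: <chi, chi> = (1/|G|) sum_C |C| * |chi(C)|^2 = (1/8)[1*|8|^2 + 1*|-2 + exp(-I*pi/4) + I + 2*exp(I*pi/4)|^2 + 1*|-1 + I|^2 + 1*|-2 - I + exp(-3*I*pi/4) + 2*exp(3*I*pi/4)|^2 + 1*|2|^2 + 1*|-2 + 2*exp(-3*I*pi/4) + exp(3*I*pi/4) + I|^2 + 1*|-1 - I|^2 + 1*|-2 + 2*exp(-I*pi/4) - I + exp(I*pi/4)|^2]
  = (1/8)[(64) + (10 - 5*exp(I*pi/4) - exp(3*I*pi/4) - 6*exp(-I*pi/4)) + (2) + (10 - 6*exp(3*I*pi/4) - exp(-I*pi/4) - 5*exp(-3*I*pi/4)) + (4) + (10 - 6*exp(3*I*pi/4) - exp(-I*pi/4) - 5*exp(-3*I*pi/4)) + (2) + (10 - 5*exp(I*pi/4) - exp(3*I*pi/4) - 6*exp(-I*pi/4))] = 112/8 = 14.
(Exp terms are combined using exp(i*s)*conj(exp(i*t)) = exp(i*(s-t)), and sums of them are collapsed using the identity that for every m > 1 the m distinct m-th roots of unity sum to 0, e.g. 1 + exp(2*I*pi/3) + exp(-2*I*pi/3) = 0.)
A character is irreducible iff <chi, chi> = 1, so this representation is reducible.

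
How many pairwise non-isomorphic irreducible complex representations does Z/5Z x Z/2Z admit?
10

Proof sketch: The number of irreducible complex representations of a finite group equals its number of conjugacy classes. Z/5Z x Z/2Z is abelian of order 10, so every element is its own conjugacy class: 10 classes, so Z/5Z x Z/2Z (order 10) has exactly 10 irreducible complex representations.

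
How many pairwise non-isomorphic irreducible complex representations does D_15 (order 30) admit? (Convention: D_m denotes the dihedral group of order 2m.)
9

Working: The number of irreducible complex representations of a finite group equals its number of conjugacy classes. D_15 has 9 conjugacy classes ((n+3)/2 for n odd), so D_15 (order 30) has exactly 9 irreducible complex representations.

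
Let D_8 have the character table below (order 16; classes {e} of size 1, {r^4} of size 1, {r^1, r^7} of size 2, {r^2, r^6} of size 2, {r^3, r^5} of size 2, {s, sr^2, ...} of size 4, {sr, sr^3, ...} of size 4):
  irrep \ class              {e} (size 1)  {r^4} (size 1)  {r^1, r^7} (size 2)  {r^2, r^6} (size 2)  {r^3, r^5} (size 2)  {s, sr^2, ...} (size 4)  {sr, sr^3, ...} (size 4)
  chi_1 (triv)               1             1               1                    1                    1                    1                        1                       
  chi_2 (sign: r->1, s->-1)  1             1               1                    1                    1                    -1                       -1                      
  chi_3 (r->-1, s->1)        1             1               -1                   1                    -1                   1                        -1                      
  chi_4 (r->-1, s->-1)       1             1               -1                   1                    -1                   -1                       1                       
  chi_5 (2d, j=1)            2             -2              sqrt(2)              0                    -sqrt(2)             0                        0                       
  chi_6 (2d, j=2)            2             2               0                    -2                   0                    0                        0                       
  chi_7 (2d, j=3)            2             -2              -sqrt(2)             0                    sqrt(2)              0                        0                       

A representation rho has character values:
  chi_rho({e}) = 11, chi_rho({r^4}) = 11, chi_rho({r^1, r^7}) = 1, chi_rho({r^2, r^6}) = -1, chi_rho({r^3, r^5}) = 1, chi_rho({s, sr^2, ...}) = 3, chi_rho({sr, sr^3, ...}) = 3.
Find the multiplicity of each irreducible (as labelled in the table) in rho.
Multiplicities: chi_1: 3, chi_2: 0, chi_3: 1, chi_4: 1, chi_5: 0, chi_6: 3, chi_7: 0.

Use <chi_rho, chi> = (1/|G|) sum_C |C| * chi_rho(C) * conj(chi(C)) with |G| = 16 for each irreducible chi in the table:
  <chi_rho, chi_1> = (1/16)[1*(11)*conj(1) + 1*(11)*conj(1) + 2*(1)*conj(1) + 2*(-1)*conj(1) + 2*(1)*conj(1) + 4*(3)*conj(1) + 4*(3)*conj(1)]
      = (1/16)[(11) + (11) + (2) + (-2) + (2) + (12) + (12)] = 48/16 = 3
  <chi_rho, chi_2> = (1/16)[1*(11)*conj(1) + 1*(11)*conj(1) + 2*(1)*conj(1) + 2*(-1)*conj(1) + 2*(1)*conj(1) + 4*(3)*conj(-1) + 4*(3)*conj(-1)]
      = (1/16)[(11) + (11) + (2) + (-2) + (2) + (-12) + (-12)] = 0/16 = 0
  <chi_rho, chi_3> = (1/16)[1*(11)*conj(1) + 1*(11)*conj(1) + 2*(1)*conj(-1) + 2*(-1)*conj(1) + 2*(1)*conj(-1) + 4*(3)*conj(1) + 4*(3)*conj(-1)]
      = (1/16)[(11) + (11) + (-2) + (-2) + (-2) + (12) + (-12)] = 16/16 = 1
  <chi_rho, chi_4> = (1/16)[1*(11)*conj(1) + 1*(11)*conj(1) + 2*(1)*conj(-1) + 2*(-1)*conj(1) + 2*(1)*conj(-1) + 4*(3)*conj(-1) + 4*(3)*conj(1)]
      = (1/16)[(11) + (11) + (-2) + (-2) + (-2) + (-12) + (12)] = 16/16 = 1
  <chi_rho, chi_5> = (1/16)[1*(11)*conj(2) + 1*(11)*conj(-2) + 2*(1)*conj(sqrt(2)) + 2*(-1)*conj(0) + 2*(1)*conj(-sqrt(2)) + 4*(3)*conj(0) + 4*(3)*conj(0)]
      = (1/16)[(22) + (-22) + (2*sqrt(2)) + (0) + (-2*sqrt(2)) + (0) + (0)] = 0/16 = 0
  <chi_rho, chi_6> = (1/16)[1*(11)*conj(2) + 1*(11)*conj(2) + 2*(1)*conj(0) + 2*(-1)*conj(-2) + 2*(1)*conj(0) + 4*(3)*conj(0) + 4*(3)*conj(0)]
      = (1/16)[(22) + (22) + (0) + (4) + (0) + (0) + (0)] = 48/16 = 3
  <chi_rho, chi_7> = (1/16)[1*(11)*conj(2) + 1*(11)*conj(-2) + 2*(1)*conj(-sqrt(2)) + 2*(-1)*conj(0) + 2*(1)*conj(sqrt(2)) + 4*(3)*conj(0) + 4*(3)*conj(0)]
      = (1/16)[(22) + (-22) + (-2*sqrt(2)) + (0) + (2*sqrt(2)) + (0) + (0)] = 0/16 = 0
Dimension check: dim(rho) = sum (mult * dim) = 3*1 + 0*1 + 1*1 + 1*1 + 0*2 + 3*2 + 0*2 = 11 = chi_rho(e) = 11.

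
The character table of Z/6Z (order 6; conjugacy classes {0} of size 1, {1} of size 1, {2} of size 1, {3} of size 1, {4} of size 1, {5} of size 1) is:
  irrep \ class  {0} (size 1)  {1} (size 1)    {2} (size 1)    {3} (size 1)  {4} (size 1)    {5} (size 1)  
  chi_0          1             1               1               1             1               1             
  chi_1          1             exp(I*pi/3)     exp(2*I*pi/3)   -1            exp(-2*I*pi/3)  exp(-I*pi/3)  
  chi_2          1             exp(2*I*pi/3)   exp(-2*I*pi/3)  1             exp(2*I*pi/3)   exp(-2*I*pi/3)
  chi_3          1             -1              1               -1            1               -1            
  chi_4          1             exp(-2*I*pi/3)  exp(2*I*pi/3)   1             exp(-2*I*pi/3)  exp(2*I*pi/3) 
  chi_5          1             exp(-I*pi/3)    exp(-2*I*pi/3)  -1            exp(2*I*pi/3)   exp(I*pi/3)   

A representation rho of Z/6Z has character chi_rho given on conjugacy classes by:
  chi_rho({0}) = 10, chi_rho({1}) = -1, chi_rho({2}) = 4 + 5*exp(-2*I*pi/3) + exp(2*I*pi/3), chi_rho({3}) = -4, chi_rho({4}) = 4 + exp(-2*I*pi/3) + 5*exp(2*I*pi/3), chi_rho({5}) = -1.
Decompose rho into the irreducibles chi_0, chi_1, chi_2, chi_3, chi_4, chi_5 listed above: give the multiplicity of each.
Multiplicities: chi_0: 1, chi_1: 1, chi_2: 2, chi_3: 3, chi_4: 0, chi_5: 3.

Why: Use <chi_rho, chi> = (1/|G|) sum_C |C| * chi_rho(C) * conj(chi(C)) with |G| = 6 for each irreducible chi in the table:
  <chi_rho, chi_0> = (1/6)[1*(10)*conj(1) + 1*(-1)*conj(1) + 1*(4 + 5*exp(-2*I*pi/3) + exp(2*I*pi/3))*conj(1) + 1*(-4)*conj(1) + 1*(4 + exp(-2*I*pi/3) + 5*exp(2*I*pi/3))*conj(1) + 1*(-1)*conj(1)]
      = (1/6)[(10) + (-1) + (4 + 5*exp(-2*I*pi/3) + exp(2*I*pi/3)) + (-4) + (4 + exp(-2*I*pi/3) + 5*exp(2*I*pi/3)) + (-1)] = 6/6 = 1
  <chi_rho, chi_1> = (1/6)[1*(10)*conj(1) + 1*(-1)*conj(exp(I*pi/3)) + 1*(4 + 5*exp(-2*I*pi/3) + exp(2*I*pi/3))*conj(exp(2*I*pi/3)) + 1*(-4)*conj(-1) + 1*(4 + exp(-2*I*pi/3) + 5*exp(2*I*pi/3))*conj(exp(-2*I*pi/3)) + 1*(-1)*conj(exp(-I*pi/3))]
      = (1/6)[(10) + (1 + 3*exp(-2*I*pi/3) - 2*exp(-I*pi/3) + 2*exp(I*pi/3)) + (1 + 4*exp(-2*I*pi/3) + 5*exp(2*I*pi/3)) + (4) + (1 + 5*exp(-2*I*pi/3) + 4*exp(2*I*pi/3)) + (1 - 2*exp(I*pi/3) + 2*exp(-I*pi/3) + 3*exp(2*I*pi/3))] = 6/6 = 1
  <chi_rho, chi_2> = (1/6)[1*(10)*conj(1) + 1*(-1)*conj(exp(2*I*pi/3)) + 1*(4 + 5*exp(-2*I*pi/3) + exp(2*I*pi/3))*conj(exp(-2*I*pi/3)) + 1*(-4)*conj(1) + 1*(4 + exp(-2*I*pi/3) + 5*exp(2*I*pi/3))*conj(exp(2*I*pi/3)) + 1*(-1)*conj(exp(-2*I*pi/3))]
      = (1/6)[(10) + (-1 + exp(-I*pi/3) - 2*exp(-2*I*pi/3)) + (5 + exp(-2*I*pi/3) + 4*exp(2*I*pi/3)) + (-4) + (5 + 4*exp(-2*I*pi/3) + exp(2*I*pi/3)) + (-1 - 2*exp(2*I*pi/3) + exp(I*pi/3))] = 12/6 = 2
  <chi_rho, chi_3> = (1/6)[1*(10)*conj(1) + 1*(-1)*conj(-1) + 1*(4 + 5*exp(-2*I*pi/3) + exp(2*I*pi/3))*conj(1) + 1*(-4)*conj(-1) + 1*(4 + exp(-2*I*pi/3) + 5*exp(2*I*pi/3))*conj(1) + 1*(-1)*conj(-1)]
      = (1/6)[(10) + (1) + (4 + 5*exp(-2*I*pi/3) + exp(2*I*pi/3)) + (4) + (4 + exp(-2*I*pi/3) + 5*exp(2*I*pi/3)) + (1)] = 18/6 = 3
  <chi_rho, chi_4> = (1/6)[1*(10)*conj(1) + 1*(-1)*conj(exp(-2*I*pi/3)) + 1*(4 + 5*exp(-2*I*pi/3) + exp(2*I*pi/3))*conj(exp(2*I*pi/3)) + 1*(-4)*conj(1) + 1*(4 + exp(-2*I*pi/3) + 5*exp(2*I*pi/3))*conj(exp(-2*I*pi/3)) + 1*(-1)*conj(exp(2*I*pi/3))]
      = (1/6)[(10) + (-1 + 2*exp(-2*I*pi/3) - 2*exp(2*I*pi/3) + 3*exp(I*pi/3)) + (1 + 4*exp(-2*I*pi/3) + 5*exp(2*I*pi/3)) + (-4) + (1 + 5*exp(-2*I*pi/3) + 4*exp(2*I*pi/3)) + (-1 + 3*exp(-I*pi/3) + 2*exp(2*I*pi/3) - 2*exp(-2*I*pi/3))] = 0/6 = 0
  <chi_rho, chi_5> = (1/6)[1*(10)*conj(1) + 1*(-1)*conj(exp(-I*pi/3)) + 1*(4 + 5*exp(-2*I*pi/3) + exp(2*I*pi/3))*conj(exp(-2*I*pi/3)) + 1*(-4)*conj(-1) + 1*(4 + exp(-2*I*pi/3) + 5*exp(2*I*pi/3))*conj(exp(2*I*pi/3)) + 1*(-1)*conj(exp(I*pi/3))]
      = (1/6)[(10) + (1 - 2*exp(I*pi/3) + exp(2*I*pi/3)) + (5 + exp(-2*I*pi/3) + 4*exp(2*I*pi/3)) + (4) + (5 + 4*exp(-2*I*pi/3) + exp(2*I*pi/3)) + (1 + exp(-2*I*pi/3) - 2*exp(-I*pi/3))] = 18/6 = 3
(Exp terms are combined using exp(i*s)*conj(exp(i*t)) = exp(i*(s-t)), and sums of them are collapsed using the identity that for every m > 1 the m distinct m-th roots of unity sum to 0, e.g. 1 + exp(2*I*pi/3) + exp(-2*I*pi/3) = 0.)
Dimension check: dim(rho) = sum (mult * dim) = 1*1 + 1*1 + 2*1 + 3*1 + 0*1 + 3*1 = 10 = chi_rho(e) = 10.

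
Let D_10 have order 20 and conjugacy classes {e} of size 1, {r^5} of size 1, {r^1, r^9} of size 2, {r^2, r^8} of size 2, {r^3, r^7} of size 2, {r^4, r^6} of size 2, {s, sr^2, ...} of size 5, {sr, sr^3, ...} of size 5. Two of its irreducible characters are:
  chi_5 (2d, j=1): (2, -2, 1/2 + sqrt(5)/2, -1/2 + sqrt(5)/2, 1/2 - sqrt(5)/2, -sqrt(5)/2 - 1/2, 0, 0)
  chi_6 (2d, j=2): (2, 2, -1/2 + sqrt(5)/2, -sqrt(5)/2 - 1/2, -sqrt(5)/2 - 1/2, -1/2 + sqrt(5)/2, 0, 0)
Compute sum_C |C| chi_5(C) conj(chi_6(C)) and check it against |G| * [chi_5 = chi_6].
Sum = 0; so <chi_5, chi_6> = 0 (distinct irreducibles are orthogonal).

Working: Compute term by term over conjugacy classes (|C| * chi_5(C) * conj(chi_6(C))):
  1*(2)*conj(2) + 1*(-2)*conj(2) + 2*(1/2 + sqrt(5)/2)*conj(-1/2 + sqrt(5)/2) + 2*(-1/2 + sqrt(5)/2)*conj(-sqrt(5)/2 - 1/2) + 2*(1/2 - sqrt(5)/2)*conj(-sqrt(5)/2 - 1/2) + 2*(-sqrt(5)/2 - 1/2)*conj(-1/2 + sqrt(5)/2) + 5*(0)*conj(0) + 5*(0)*conj(0)
  = (4) + (-4) + (2) + (-2) + (2) + (-2) + (0) + (0)
  = 0.
Dividing by |G| = 20 gives 0/20 = 0, matching the row-orthogonality relation <chi_5, chi_6> = [chi_5 = chi_6].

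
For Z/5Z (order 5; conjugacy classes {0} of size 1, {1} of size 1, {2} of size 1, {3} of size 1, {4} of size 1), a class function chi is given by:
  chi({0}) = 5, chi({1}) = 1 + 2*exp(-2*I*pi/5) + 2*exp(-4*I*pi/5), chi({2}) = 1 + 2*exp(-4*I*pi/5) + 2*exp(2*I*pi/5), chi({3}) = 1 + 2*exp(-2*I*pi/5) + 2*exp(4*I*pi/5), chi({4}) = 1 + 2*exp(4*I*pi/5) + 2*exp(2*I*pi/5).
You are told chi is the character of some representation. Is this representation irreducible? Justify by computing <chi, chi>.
Not irreducible (reducible): <chi, chi> = 9 > 1.

Working: <chi, chi> = (1/|G|) sum_C |C| * |chi(C)|^2 = (1/5)[1*|5|^2 + 1*|1 + 2*exp(-2*I*pi/5) + 2*exp(-4*I*pi/5)|^2 + 1*|1 + 2*exp(-4*I*pi/5) + 2*exp(2*I*pi/5)|^2 + 1*|1 + 2*exp(-2*I*pi/5) + 2*exp(4*I*pi/5)|^2 + 1*|1 + 2*exp(4*I*pi/5) + 2*exp(2*I*pi/5)|^2]
  = (1/5)[(25) + (9 + 6*exp(-2*I*pi/5) + 2*exp(-4*I*pi/5) + 2*exp(4*I*pi/5) + 6*exp(2*I*pi/5)) + (9 + 6*exp(-4*I*pi/5) + 2*exp(-2*I*pi/5) + 2*exp(2*I*pi/5) + 6*exp(4*I*pi/5)) + (9 + 6*exp(-4*I*pi/5) + 2*exp(-2*I*pi/5) + 2*exp(2*I*pi/5) + 6*exp(4*I*pi/5)) + (9 + 6*exp(-2*I*pi/5) + 2*exp(-4*I*pi/5) + 2*exp(4*I*pi/5) + 6*exp(2*I*pi/5))] = 45/5 = 9.
(Exp terms are combined using exp(i*s)*conj(exp(i*t)) = exp(i*(s-t)), and sums of them are collapsed using the identity that for every m > 1 the m distinct m-th roots of unity sum to 0, e.g. 1 + exp(2*I*pi/3) + exp(-2*I*pi/3) = 0.)
A character is irreducible iff <chi, chi> = 1, so this representation is reducible.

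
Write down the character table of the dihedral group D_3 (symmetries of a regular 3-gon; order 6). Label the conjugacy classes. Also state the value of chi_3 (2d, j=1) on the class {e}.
Conjugacy classes: {e} of size 1, {r^1, r^2} of size 2, {s, sr, ..., sr^2} of size 3.
Character table:
  irrep \ class              {e} (size 1)  {r^1, r^2} (size 2)  {s, sr, ..., sr^2} (size 3)
  chi_1 (triv)               1             1                    1                          
  chi_2 (sign: r->1, s->-1)  1             1                    -1                         
  chi_3 (2d, j=1)            2             -1                   0                          

Spot check: chi_3 (2d, j=1) on {e} = 2.

Reasoning: D_3 has order 2*3 = 6 with 3 conjugacy classes, hence 3 irreducibles. Sum of squared dims 1 + 1 + 4 = 6 = |G|. Linear characters come from the abelianisation; the 2-dimensional irreps have character r^k -> 2*cos(2*pi*j*k/3), reflections -> 0.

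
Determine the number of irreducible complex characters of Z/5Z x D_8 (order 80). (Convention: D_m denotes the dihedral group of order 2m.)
35

Details: The number of irreducible complex representations of a finite group equals its number of conjugacy classes. For a direct product, #classes(G x H) = #classes(G) * #classes(H). Z/5Z has 5 classes (abelian), D_8 has 7 classes, so 5 * 7 = 35, so Z/5Z x D_8 (order 80) has exactly 35 irreducible complex representations.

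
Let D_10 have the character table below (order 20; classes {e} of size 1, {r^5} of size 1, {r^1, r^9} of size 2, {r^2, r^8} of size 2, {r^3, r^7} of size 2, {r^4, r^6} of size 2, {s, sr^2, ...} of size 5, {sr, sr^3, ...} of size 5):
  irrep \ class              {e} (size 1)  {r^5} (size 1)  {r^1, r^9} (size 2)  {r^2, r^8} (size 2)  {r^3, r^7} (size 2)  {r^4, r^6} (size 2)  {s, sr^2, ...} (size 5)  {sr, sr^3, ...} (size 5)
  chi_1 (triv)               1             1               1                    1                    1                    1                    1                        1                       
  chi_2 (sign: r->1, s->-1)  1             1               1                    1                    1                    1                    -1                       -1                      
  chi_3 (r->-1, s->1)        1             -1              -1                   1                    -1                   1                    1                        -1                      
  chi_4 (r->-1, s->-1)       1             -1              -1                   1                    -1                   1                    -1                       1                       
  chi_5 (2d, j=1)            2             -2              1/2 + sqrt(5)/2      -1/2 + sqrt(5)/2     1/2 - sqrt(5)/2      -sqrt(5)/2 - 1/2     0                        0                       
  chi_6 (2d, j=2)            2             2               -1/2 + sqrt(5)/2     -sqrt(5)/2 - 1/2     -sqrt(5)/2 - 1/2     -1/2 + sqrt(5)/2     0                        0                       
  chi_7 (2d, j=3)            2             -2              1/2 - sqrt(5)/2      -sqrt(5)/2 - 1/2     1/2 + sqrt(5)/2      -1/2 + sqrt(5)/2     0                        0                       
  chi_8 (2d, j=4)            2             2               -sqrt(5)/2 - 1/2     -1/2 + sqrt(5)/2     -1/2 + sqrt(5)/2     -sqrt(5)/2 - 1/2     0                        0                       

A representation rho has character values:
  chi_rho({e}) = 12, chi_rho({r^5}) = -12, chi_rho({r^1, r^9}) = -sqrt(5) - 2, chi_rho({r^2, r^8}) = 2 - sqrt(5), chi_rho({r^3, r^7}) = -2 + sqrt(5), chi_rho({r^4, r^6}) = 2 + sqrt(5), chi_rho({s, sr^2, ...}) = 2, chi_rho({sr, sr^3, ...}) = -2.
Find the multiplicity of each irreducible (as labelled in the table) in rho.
Multiplicities: chi_1: 0, chi_2: 0, chi_3: 3, chi_4: 1, chi_5: 1, chi_6: 0, chi_7: 3, chi_8: 0.

Explanation: Use <chi_rho, chi> = (1/|G|) sum_C |C| * chi_rho(C) * conj(chi(C)) with |G| = 20 for each irreducible chi in the table:
  <chi_rho, chi_1> = (1/20)[1*(12)*conj(1) + 1*(-12)*conj(1) + 2*(-sqrt(5) - 2)*conj(1) + 2*(2 - sqrt(5))*conj(1) + 2*(-2 + sqrt(5))*conj(1) + 2*(2 + sqrt(5))*conj(1) + 5*(2)*conj(1) + 5*(-2)*conj(1)]
      = (1/20)[(12) + (-12) + (-2*sqrt(5) - 4) + (4 - 2*sqrt(5)) + (-4 + 2*sqrt(5)) + (4 + 2*sqrt(5)) + (10) + (-10)] = 0/20 = 0
  <chi_rho, chi_2> = (1/20)[1*(12)*conj(1) + 1*(-12)*conj(1) + 2*(-sqrt(5) - 2)*conj(1) + 2*(2 - sqrt(5))*conj(1) + 2*(-2 + sqrt(5))*conj(1) + 2*(2 + sqrt(5))*conj(1) + 5*(2)*conj(-1) + 5*(-2)*conj(-1)]
      = (1/20)[(12) + (-12) + (-2*sqrt(5) - 4) + (4 - 2*sqrt(5)) + (-4 + 2*sqrt(5)) + (4 + 2*sqrt(5)) + (-10) + (10)] = 0/20 = 0
  <chi_rho, chi_3> = (1/20)[1*(12)*conj(1) + 1*(-12)*conj(-1) + 2*(-sqrt(5) - 2)*conj(-1) + 2*(2 - sqrt(5))*conj(1) + 2*(-2 + sqrt(5))*conj(-1) + 2*(2 + sqrt(5))*conj(1) + 5*(2)*conj(1) + 5*(-2)*conj(-1)]
      = (1/20)[(12) + (12) + (4 + 2*sqrt(5)) + (4 - 2*sqrt(5)) + (4 - 2*sqrt(5)) + (4 + 2*sqrt(5)) + (10) + (10)] = 60/20 = 3
  <chi_rho, chi_4> = (1/20)[1*(12)*conj(1) + 1*(-12)*conj(-1) + 2*(-sqrt(5) - 2)*conj(-1) + 2*(2 - sqrt(5))*conj(1) + 2*(-2 + sqrt(5))*conj(-1) + 2*(2 + sqrt(5))*conj(1) + 5*(2)*conj(-1) + 5*(-2)*conj(1)]
      = (1/20)[(12) + (12) + (4 + 2*sqrt(5)) + (4 - 2*sqrt(5)) + (4 - 2*sqrt(5)) + (4 + 2*sqrt(5)) + (-10) + (-10)] = 20/20 = 1
  <chi_rho, chi_5> = (1/20)[1*(12)*conj(2) + 1*(-12)*conj(-2) + 2*(-sqrt(5) - 2)*conj(1/2 + sqrt(5)/2) + 2*(2 - sqrt(5))*conj(-1/2 + sqrt(5)/2) + 2*(-2 + sqrt(5))*conj(1/2 - sqrt(5)/2) + 2*(2 + sqrt(5))*conj(-sqrt(5)/2 - 1/2) + 5*(2)*conj(0) + 5*(-2)*conj(0)]
      = (1/20)[(24) + (24) + (-7 - 3*sqrt(5)) + (-7 + 3*sqrt(5)) + (-7 + 3*sqrt(5)) + (-7 - 3*sqrt(5)) + (0) + (0)] = 20/20 = 1
  <chi_rho, chi_6> = (1/20)[1*(12)*conj(2) + 1*(-12)*conj(2) + 2*(-sqrt(5) - 2)*conj(-1/2 + sqrt(5)/2) + 2*(2 - sqrt(5))*conj(-sqrt(5)/2 - 1/2) + 2*(-2 + sqrt(5))*conj(-sqrt(5)/2 - 1/2) + 2*(2 + sqrt(5))*conj(-1/2 + sqrt(5)/2) + 5*(2)*conj(0) + 5*(-2)*conj(0)]
      = (1/20)[(24) + (-24) + (-3 - sqrt(5)) + (3 - sqrt(5)) + (-3 + sqrt(5)) + (sqrt(5) + 3) + (0) + (0)] = 0/20 = 0
  <chi_rho, chi_7> = (1/20)[1*(12)*conj(2) + 1*(-12)*conj(-2) + 2*(-sqrt(5) - 2)*conj(1/2 - sqrt(5)/2) + 2*(2 - sqrt(5))*conj(-sqrt(5)/2 - 1/2) + 2*(-2 + sqrt(5))*conj(1/2 + sqrt(5)/2) + 2*(2 + sqrt(5))*conj(-1/2 + sqrt(5)/2) + 5*(2)*conj(0) + 5*(-2)*conj(0)]
      = (1/20)[(24) + (24) + (sqrt(5) + 3) + (3 - sqrt(5)) + (3 - sqrt(5)) + (sqrt(5) + 3) + (0) + (0)] = 60/20 = 3
  <chi_rho, chi_8> = (1/20)[1*(12)*conj(2) + 1*(-12)*conj(2) + 2*(-sqrt(5) - 2)*conj(-sqrt(5)/2 - 1/2) + 2*(2 - sqrt(5))*conj(-1/2 + sqrt(5)/2) + 2*(-2 + sqrt(5))*conj(-1/2 + sqrt(5)/2) + 2*(2 + sqrt(5))*conj(-sqrt(5)/2 - 1/2) + 5*(2)*conj(0) + 5*(-2)*conj(0)]
      = (1/20)[(24) + (-24) + (3*sqrt(5) + 7) + (-7 + 3*sqrt(5)) + (7 - 3*sqrt(5)) + (-7 - 3*sqrt(5)) + (0) + (0)] = 0/20 = 0
Dimension check: dim(rho) = sum (mult * dim) = 0*1 + 0*1 + 3*1 + 1*1 + 1*2 + 0*2 + 3*2 + 0*2 = 12 = chi_rho(e) = 12.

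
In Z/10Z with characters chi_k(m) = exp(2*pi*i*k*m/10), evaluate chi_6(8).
chi_6(8) = zeta_10^48 = exp(-2*I*pi/5)

Argument: chi_6(8) = zeta_10^(6*8) = zeta_10^48. Since zeta_10^10 = 1, this equals zeta_10^8 = exp(2*pi*i*8/10) = exp(-2*I*pi/5).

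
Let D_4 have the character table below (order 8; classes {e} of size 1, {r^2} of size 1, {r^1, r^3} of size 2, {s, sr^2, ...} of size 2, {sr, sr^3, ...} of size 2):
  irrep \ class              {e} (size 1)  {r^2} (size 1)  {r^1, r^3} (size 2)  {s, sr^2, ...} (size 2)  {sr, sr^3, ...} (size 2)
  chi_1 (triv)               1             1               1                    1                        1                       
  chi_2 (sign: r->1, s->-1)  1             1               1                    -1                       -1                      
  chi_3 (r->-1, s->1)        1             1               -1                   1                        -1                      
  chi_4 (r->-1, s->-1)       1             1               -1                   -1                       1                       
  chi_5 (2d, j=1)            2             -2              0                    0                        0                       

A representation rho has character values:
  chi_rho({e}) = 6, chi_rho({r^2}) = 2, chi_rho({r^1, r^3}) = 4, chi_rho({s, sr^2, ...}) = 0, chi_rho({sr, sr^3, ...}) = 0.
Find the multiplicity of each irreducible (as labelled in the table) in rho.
Multiplicities: chi_1: 2, chi_2: 2, chi_3: 0, chi_4: 0, chi_5: 1.

Working: Use <chi_rho, chi> = (1/|G|) sum_C |C| * chi_rho(C) * conj(chi(C)) with |G| = 8 for each irreducible chi in the table:
  <chi_rho, chi_1> = (1/8)[1*(6)*conj(1) + 1*(2)*conj(1) + 2*(4)*conj(1) + 2*(0)*conj(1) + 2*(0)*conj(1)]
      = (1/8)[(6) + (2) + (8) + (0) + (0)] = 16/8 = 2
  <chi_rho, chi_2> = (1/8)[1*(6)*conj(1) + 1*(2)*conj(1) + 2*(4)*conj(1) + 2*(0)*conj(-1) + 2*(0)*conj(-1)]
      = (1/8)[(6) + (2) + (8) + (0) + (0)] = 16/8 = 2
  <chi_rho, chi_3> = (1/8)[1*(6)*conj(1) + 1*(2)*conj(1) + 2*(4)*conj(-1) + 2*(0)*conj(1) + 2*(0)*conj(-1)]
      = (1/8)[(6) + (2) + (-8) + (0) + (0)] = 0/8 = 0
  <chi_rho, chi_4> = (1/8)[1*(6)*conj(1) + 1*(2)*conj(1) + 2*(4)*conj(-1) + 2*(0)*conj(-1) + 2*(0)*conj(1)]
      = (1/8)[(6) + (2) + (-8) + (0) + (0)] = 0/8 = 0
  <chi_rho, chi_5> = (1/8)[1*(6)*conj(2) + 1*(2)*conj(-2) + 2*(4)*conj(0) + 2*(0)*conj(0) + 2*(0)*conj(0)]
      = (1/8)[(12) + (-4) + (0) + (0) + (0)] = 8/8 = 1
Dimension check: dim(rho) = sum (mult * dim) = 2*1 + 2*1 + 0*1 + 0*1 + 1*2 = 6 = chi_rho(e) = 6.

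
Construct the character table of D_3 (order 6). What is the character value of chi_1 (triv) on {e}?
Conjugacy classes: {e} of size 1, {r^1, r^2} of size 2, {s, sr, ..., sr^2} of size 3.
Character table:
  irrep \ class              {e} (size 1)  {r^1, r^2} (size 2)  {s, sr, ..., sr^2} (size 3)
  chi_1 (triv)               1             1                    1                          
  chi_2 (sign: r->1, s->-1)  1             1                    -1                         
  chi_3 (2d, j=1)            2             -1                   0                          

Spot check: chi_1 (triv) on {e} = 1.

Derivation: D_3 has order 2*3 = 6 with 3 conjugacy classes, hence 3 irreducibles. Sum of squared dims 1 + 1 + 4 = 6 = |G|. Linear characters come from the abelianisation; the 2-dimensional irreps have character r^k -> 2*cos(2*pi*j*k/3), reflections -> 0.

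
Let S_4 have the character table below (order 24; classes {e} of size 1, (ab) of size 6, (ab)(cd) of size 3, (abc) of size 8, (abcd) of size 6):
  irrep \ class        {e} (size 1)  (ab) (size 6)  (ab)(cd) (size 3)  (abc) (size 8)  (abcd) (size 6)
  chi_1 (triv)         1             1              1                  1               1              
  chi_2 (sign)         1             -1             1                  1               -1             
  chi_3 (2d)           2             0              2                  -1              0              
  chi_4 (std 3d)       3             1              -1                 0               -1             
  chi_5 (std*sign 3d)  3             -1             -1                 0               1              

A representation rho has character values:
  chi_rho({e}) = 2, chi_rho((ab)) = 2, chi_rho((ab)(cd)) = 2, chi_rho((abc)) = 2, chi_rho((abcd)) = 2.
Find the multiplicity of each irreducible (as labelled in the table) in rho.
Multiplicities: chi_1: 2, chi_2: 0, chi_3: 0, chi_4: 0, chi_5: 0.

Working: Use <chi_rho, chi> = (1/|G|) sum_C |C| * chi_rho(C) * conj(chi(C)) with |G| = 24 for each irreducible chi in the table:
  <chi_rho, chi_1> = (1/24)[1*(2)*conj(1) + 6*(2)*conj(1) + 3*(2)*conj(1) + 8*(2)*conj(1) + 6*(2)*conj(1)]
      = (1/24)[(2) + (12) + (6) + (16) + (12)] = 48/24 = 2
  <chi_rho, chi_2> = (1/24)[1*(2)*conj(1) + 6*(2)*conj(-1) + 3*(2)*conj(1) + 8*(2)*conj(1) + 6*(2)*conj(-1)]
      = (1/24)[(2) + (-12) + (6) + (16) + (-12)] = 0/24 = 0
  <chi_rho, chi_3> = (1/24)[1*(2)*conj(2) + 6*(2)*conj(0) + 3*(2)*conj(2) + 8*(2)*conj(-1) + 6*(2)*conj(0)]
      = (1/24)[(4) + (0) + (12) + (-16) + (0)] = 0/24 = 0
  <chi_rho, chi_4> = (1/24)[1*(2)*conj(3) + 6*(2)*conj(1) + 3*(2)*conj(-1) + 8*(2)*conj(0) + 6*(2)*conj(-1)]
      = (1/24)[(6) + (12) + (-6) + (0) + (-12)] = 0/24 = 0
  <chi_rho, chi_5> = (1/24)[1*(2)*conj(3) + 6*(2)*conj(-1) + 3*(2)*conj(-1) + 8*(2)*conj(0) + 6*(2)*conj(1)]
      = (1/24)[(6) + (-12) + (-6) + (0) + (12)] = 0/24 = 0
Dimension check: dim(rho) = sum (mult * dim) = 2*1 + 0*1 + 0*2 + 0*3 + 0*3 = 2 = chi_rho(e) = 2.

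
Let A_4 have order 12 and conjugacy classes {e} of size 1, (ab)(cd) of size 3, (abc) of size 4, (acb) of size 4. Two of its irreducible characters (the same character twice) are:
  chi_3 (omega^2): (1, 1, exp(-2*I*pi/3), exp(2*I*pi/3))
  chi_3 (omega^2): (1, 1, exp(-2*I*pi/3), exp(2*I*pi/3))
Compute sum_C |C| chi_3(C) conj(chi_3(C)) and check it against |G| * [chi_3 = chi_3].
Sum = 12 = |G| = 12; so <chi_3, chi_3> = 1 (norm-1 confirms irreducibility).

Derivation: Compute term by term over conjugacy classes (|C| * chi_3(C) * conj(chi_3(C))):
  1*(1)*conj(1) + 3*(1)*conj(1) + 4*(exp(-2*I*pi/3))*conj(exp(-2*I*pi/3)) + 4*(exp(2*I*pi/3))*conj(exp(2*I*pi/3))
  = (1) + (3) + (4) + (4)
  = 12.
(Exp terms are combined using exp(i*s)*conj(exp(i*t)) = exp(i*(s-t)), and sums of them are collapsed using the identity that for every m > 1 the m distinct m-th roots of unity sum to 0, e.g. 1 + exp(2*I*pi/3) + exp(-2*I*pi/3) = 0.)
Dividing by |G| = 12 gives 12/12 = 1, matching the row-orthogonality relation <chi_3, chi_3> = [chi_3 = chi_3].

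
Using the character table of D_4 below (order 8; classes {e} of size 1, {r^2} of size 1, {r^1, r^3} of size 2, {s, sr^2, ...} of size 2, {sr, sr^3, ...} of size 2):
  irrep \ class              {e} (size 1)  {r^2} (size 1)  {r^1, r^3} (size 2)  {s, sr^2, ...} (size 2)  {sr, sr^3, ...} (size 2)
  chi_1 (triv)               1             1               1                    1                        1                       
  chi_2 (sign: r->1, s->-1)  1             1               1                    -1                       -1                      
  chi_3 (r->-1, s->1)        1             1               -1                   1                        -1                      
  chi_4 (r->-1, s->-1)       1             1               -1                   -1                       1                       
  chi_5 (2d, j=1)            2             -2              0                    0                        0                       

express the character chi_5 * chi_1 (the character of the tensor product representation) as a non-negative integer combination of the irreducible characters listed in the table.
chi_5 tensor chi_1 = chi_5 (all other irreducibles have multiplicity 0).

Justification: The character of a tensor product is the pointwise product (chi_5 * chi_1)(C) = chi_5(C) * chi_1(C):
  {e}: (2)*(1), {r^2}: (-2)*(1), {r^1, r^3}: (0)*(1), {s, sr^2, ...}: (0)*(1), {sr, sr^3, ...}: (0)*(1)
so (chi_5 * chi_1) takes values
  {e} -> 2, {r^2} -> -2, {r^1, r^3} -> 0, {s, sr^2, ...} -> 0, {sr, sr^3, ...} -> 0.
Now take the inner product of this character with each irreducible chi from the table, <chi_5*chi_1, chi> = (1/8) sum_C |C| (chi_5*chi_1)(C) conj(chi(C)):
  <chi_5*chi_1, chi_1> = (1/8)[1*(2)*conj(1) + 1*(-2)*conj(1) + 2*(0)*conj(1) + 2*(0)*conj(1) + 2*(0)*conj(1)]
      = (1/8)[(2) + (-2) + (0) + (0) + (0)] = 0/8 = 0
  <chi_5*chi_1, chi_2> = (1/8)[1*(2)*conj(1) + 1*(-2)*conj(1) + 2*(0)*conj(1) + 2*(0)*conj(-1) + 2*(0)*conj(-1)]
      = (1/8)[(2) + (-2) + (0) + (0) + (0)] = 0/8 = 0
  <chi_5*chi_1, chi_3> = (1/8)[1*(2)*conj(1) + 1*(-2)*conj(1) + 2*(0)*conj(-1) + 2*(0)*conj(1) + 2*(0)*conj(-1)]
      = (1/8)[(2) + (-2) + (0) + (0) + (0)] = 0/8 = 0
  <chi_5*chi_1, chi_4> = (1/8)[1*(2)*conj(1) + 1*(-2)*conj(1) + 2*(0)*conj(-1) + 2*(0)*conj(-1) + 2*(0)*conj(1)]
      = (1/8)[(2) + (-2) + (0) + (0) + (0)] = 0/8 = 0
  <chi_5*chi_1, chi_5> = (1/8)[1*(2)*conj(2) + 1*(-2)*conj(-2) + 2*(0)*conj(0) + 2*(0)*conj(0) + 2*(0)*conj(0)]
      = (1/8)[(4) + (4) + (0) + (0) + (0)] = 8/8 = 1
Hence the multiplicities are chi_5: 1. Dimension check: dim(chi_5)*dim(chi_1) = 2*1 = 2 and sum (mult * dim) = 1*2 = 2.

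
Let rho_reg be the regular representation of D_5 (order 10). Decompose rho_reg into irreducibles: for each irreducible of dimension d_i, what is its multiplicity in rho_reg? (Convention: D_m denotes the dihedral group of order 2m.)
Each irreducible V_i of dimension d_i appears with multiplicity d_i, i.e. rho_reg = (direct sum over all irreducibles V_i) d_i V_i. The irreducible dimensions for D_5 are 1, 1, 2, 2: 2 irreducibles of dimension 1, each with multiplicity 1; 2 irreducibles of dimension 2, each with multiplicity 2. Total dimension 2*1*1 + 2*2*2 = 10 = |G|.

Reasoning: General theorem: in the regular representation of a finite group G, each irreducible appears with multiplicity equal to its dimension. Check: dim(rho_reg) = sum d_i^2 = 1 + 1 + 4 + 4 = 10 = |G|.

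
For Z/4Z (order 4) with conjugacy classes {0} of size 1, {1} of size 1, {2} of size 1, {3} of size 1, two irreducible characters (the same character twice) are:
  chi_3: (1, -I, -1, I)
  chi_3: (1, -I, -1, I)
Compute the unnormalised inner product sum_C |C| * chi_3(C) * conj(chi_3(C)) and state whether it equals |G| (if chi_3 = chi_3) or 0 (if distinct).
Sum = 4 = |G| = 4; so <chi_3, chi_3> = 1 (norm-1 confirms irreducibility).

Reasoning: Compute term by term over conjugacy classes (|C| * chi_3(C) * conj(chi_3(C))):
  1*(1)*conj(1) + 1*(-I)*conj(-I) + 1*(-1)*conj(-1) + 1*(I)*conj(I)
  = (1) + (1) + (1) + (1)
  = 4.
(Exp terms are combined using exp(i*s)*conj(exp(i*t)) = exp(i*(s-t)), and sums of them are collapsed using the identity that for every m > 1 the m distinct m-th roots of unity sum to 0, e.g. 1 + exp(2*I*pi/3) + exp(-2*I*pi/3) = 0.)
Dividing by |G| = 4 gives 4/4 = 1, matching the row-orthogonality relation <chi_3, chi_3> = [chi_3 = chi_3].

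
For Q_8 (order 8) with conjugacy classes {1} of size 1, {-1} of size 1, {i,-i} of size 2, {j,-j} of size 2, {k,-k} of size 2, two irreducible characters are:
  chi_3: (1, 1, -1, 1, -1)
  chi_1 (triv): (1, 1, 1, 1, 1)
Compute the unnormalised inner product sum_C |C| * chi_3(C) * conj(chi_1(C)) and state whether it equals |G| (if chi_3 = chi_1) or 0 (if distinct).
Sum = 0; so <chi_3, chi_1> = 0 (distinct irreducibles are orthogonal).

Derivation: Compute term by term over conjugacy classes (|C| * chi_3(C) * conj(chi_1(C))):
  1*(1)*conj(1) + 1*(1)*conj(1) + 2*(-1)*conj(1) + 2*(1)*conj(1) + 2*(-1)*conj(1)
  = (1) + (1) + (-2) + (2) + (-2)
  = 0.
Dividing by |G| = 8 gives 0/8 = 0, matching the row-orthogonality relation <chi_3, chi_1> = [chi_3 = chi_1].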